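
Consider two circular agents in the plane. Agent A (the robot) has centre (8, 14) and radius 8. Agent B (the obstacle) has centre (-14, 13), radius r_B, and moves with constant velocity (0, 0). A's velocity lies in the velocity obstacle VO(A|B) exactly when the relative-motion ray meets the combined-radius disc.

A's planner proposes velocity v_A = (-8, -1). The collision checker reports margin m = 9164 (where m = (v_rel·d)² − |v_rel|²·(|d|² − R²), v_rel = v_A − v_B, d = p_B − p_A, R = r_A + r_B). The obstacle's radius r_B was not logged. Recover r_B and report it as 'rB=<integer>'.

m = 9164
d = (-22, -1);  v_rel = (-8, -1),  |v_rel|² = 65
v_rel×d = (-8)·(-1) − (-1)·(-22) = -14
since m = R²·65 − (-14)²:  R² = (196 + 9164) / 65 = 144
R = √144 = 12  ⇒  r_B = 12 − 8 = 4

rB=4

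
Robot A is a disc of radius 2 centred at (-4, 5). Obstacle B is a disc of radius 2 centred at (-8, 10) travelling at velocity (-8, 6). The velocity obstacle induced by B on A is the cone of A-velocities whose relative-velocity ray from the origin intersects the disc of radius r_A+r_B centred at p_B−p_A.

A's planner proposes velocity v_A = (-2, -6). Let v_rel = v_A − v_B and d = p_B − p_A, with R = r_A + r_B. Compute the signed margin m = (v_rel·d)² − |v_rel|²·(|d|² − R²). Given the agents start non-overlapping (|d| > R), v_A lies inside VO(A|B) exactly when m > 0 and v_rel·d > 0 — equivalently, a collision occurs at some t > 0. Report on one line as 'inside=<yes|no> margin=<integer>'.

d = (-4, 5),  |d|² = 41;  R = 2+2 = 4,  c = 41−4² = 25
v_rel = (6, -12),  |v_rel|² = 180;  v_rel·d = (6)·(-4) + (-12)·(5) = -84
180·t² + 168·t + 25 = 0  ⇒  m = (-84)² − 180·25 = 2556
m = 2556 > 0,  v_rel·d = -84 < 0  ⇒  outside

inside=no margin=2556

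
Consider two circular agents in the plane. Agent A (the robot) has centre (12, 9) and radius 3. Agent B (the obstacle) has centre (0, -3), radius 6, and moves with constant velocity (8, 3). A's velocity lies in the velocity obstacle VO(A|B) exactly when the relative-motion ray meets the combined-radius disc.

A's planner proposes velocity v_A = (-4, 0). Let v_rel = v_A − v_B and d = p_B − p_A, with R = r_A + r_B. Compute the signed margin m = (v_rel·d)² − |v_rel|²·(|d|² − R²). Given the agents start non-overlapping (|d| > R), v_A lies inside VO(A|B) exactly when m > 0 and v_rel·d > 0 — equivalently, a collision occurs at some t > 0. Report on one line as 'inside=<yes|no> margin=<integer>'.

d = (-12, -12),  |d|² = 288;  R = 3+6 = 9,  c = 288−9² = 207
v_rel = (-12, -3),  |v_rel|² = 153;  v_rel·d = (-12)·(-12) + (-3)·(-12) = 180
153·t² − 360·t + 207 = 0  ⇒  m = 180² − 153·207 = 729
m = 729 > 0,  v_rel·d = 180 > 0  ⇒  inside

inside=yes margin=729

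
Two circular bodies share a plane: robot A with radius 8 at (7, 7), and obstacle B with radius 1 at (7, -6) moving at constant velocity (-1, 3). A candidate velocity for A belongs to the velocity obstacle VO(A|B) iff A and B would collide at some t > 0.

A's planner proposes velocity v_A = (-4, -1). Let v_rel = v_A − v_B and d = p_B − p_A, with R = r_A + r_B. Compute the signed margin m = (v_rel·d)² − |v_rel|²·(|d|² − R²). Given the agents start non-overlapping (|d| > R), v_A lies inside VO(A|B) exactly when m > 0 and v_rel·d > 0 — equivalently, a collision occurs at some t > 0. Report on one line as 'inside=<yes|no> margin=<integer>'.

d = (0, -13),  |d|² = 169;  R = 8+1 = 9,  c = 169−9² = 88
v_rel = (-3, -4),  |v_rel|² = 25;  v_rel·d = (-3)·(0) + (-4)·(-13) = 52
25·t² − 104·t + 88 = 0  ⇒  m = 52² − 25·88 = 504
m = 504 > 0,  v_rel·d = 52 > 0  ⇒  inside

inside=yes margin=504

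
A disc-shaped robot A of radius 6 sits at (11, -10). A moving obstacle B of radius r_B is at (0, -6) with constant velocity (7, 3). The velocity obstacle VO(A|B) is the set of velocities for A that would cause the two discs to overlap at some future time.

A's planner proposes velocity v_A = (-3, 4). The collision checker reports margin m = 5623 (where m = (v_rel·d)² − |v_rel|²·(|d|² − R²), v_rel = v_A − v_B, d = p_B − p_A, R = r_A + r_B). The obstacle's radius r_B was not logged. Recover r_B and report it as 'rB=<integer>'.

m = 5623
d = (-11, 4);  v_rel = (-10, 1),  |v_rel|² = 101
v_rel×d = (-10)·(4) − (1)·(-11) = -29
since m = R²·101 − (-29)²:  R² = (841 + 5623) / 101 = 64
R = √64 = 8  ⇒  r_B = 8 − 6 = 2

rB=2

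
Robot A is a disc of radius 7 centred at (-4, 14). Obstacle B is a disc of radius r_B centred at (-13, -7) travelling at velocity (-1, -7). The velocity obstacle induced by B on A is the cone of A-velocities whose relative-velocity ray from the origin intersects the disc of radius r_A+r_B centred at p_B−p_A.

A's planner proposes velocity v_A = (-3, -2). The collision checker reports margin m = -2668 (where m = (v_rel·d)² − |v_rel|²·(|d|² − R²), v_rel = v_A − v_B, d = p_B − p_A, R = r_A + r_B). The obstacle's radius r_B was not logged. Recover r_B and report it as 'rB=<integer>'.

m = -2668
d = (-9, -21);  v_rel = (-2, 5),  |v_rel|² = 29
v_rel×d = (-2)·(-21) − (5)·(-9) = 87
since m = R²·29 − 87²:  R² = (7569 + -2668) / 29 = 169
R = √169 = 13  ⇒  r_B = 13 − 7 = 6

rB=6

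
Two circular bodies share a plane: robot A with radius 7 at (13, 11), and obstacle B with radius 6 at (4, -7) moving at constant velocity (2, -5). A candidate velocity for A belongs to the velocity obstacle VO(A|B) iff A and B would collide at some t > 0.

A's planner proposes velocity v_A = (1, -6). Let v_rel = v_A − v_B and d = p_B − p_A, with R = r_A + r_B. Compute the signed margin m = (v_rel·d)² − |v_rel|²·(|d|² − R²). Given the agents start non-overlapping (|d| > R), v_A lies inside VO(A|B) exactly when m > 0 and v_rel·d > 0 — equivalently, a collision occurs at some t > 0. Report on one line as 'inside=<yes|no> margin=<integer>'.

d = (-9, -18),  |d|² = 405;  R = 7+6 = 13,  c = 405−13² = 236
v_rel = (-1, -1),  |v_rel|² = 2;  v_rel·d = (-1)·(-9) + (-1)·(-18) = 27
2·t² − 54·t + 236 = 0  ⇒  m = 27² − 2·236 = 257
m = 257 > 0,  v_rel·d = 27 > 0  ⇒  inside

inside=yes margin=257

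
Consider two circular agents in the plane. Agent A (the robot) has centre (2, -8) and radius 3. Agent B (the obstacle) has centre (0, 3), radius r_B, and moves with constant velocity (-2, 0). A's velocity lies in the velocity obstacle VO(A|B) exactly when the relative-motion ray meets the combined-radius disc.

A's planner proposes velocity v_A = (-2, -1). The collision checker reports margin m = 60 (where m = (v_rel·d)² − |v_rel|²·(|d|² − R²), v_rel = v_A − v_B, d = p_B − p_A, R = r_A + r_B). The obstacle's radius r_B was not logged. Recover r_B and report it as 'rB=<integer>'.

m = 60
d = (-2, 11);  v_rel = (0, -1),  |v_rel|² = 1
v_rel×d = (0)·(11) − (-1)·(-2) = -2
since m = R²·1 − (-2)²:  R² = (4 + 60) / 1 = 64
R = √64 = 8  ⇒  r_B = 8 − 3 = 5

rB=5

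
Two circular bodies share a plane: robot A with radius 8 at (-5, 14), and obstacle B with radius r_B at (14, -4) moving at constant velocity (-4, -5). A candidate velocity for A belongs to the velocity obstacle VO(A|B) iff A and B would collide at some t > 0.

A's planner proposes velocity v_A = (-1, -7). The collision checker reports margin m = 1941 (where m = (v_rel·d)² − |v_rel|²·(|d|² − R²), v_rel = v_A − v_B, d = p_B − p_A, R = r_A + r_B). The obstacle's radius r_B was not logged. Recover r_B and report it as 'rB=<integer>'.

m = 1941
d = (19, -18);  v_rel = (3, -2),  |v_rel|² = 13
v_rel×d = (3)·(-18) − (-2)·(19) = -16
since m = R²·13 − (-16)²:  R² = (256 + 1941) / 13 = 169
R = √169 = 13  ⇒  r_B = 13 − 8 = 5

rB=5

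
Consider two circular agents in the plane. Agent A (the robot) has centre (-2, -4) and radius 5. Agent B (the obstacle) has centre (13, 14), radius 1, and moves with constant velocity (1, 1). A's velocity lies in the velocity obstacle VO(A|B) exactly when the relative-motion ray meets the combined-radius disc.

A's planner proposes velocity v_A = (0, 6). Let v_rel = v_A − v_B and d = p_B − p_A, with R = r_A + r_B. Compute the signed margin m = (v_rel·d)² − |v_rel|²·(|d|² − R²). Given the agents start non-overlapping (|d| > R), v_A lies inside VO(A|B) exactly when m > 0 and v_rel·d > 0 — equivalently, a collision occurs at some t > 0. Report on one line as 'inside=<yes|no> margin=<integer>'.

d = (15, 18),  |d|² = 549;  R = 5+1 = 6,  c = 549−6² = 513
v_rel = (-1, 5),  |v_rel|² = 26;  v_rel·d = (-1)·(15) + (5)·(18) = 75
26·t² − 150·t + 513 = 0  ⇒  m = 75² − 26·513 = -7713
m = -7713 < 0,  v_rel·d = 75 > 0  ⇒  outside

inside=no margin=-7713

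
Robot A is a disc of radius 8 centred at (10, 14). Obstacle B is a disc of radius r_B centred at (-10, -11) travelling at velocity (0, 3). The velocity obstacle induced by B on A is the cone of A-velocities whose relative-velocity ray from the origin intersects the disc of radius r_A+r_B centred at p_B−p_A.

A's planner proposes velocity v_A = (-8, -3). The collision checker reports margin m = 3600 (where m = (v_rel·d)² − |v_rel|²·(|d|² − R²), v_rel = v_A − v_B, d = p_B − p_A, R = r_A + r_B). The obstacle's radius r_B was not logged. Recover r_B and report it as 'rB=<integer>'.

m = 3600
d = (-20, -25);  v_rel = (-8, -6),  |v_rel|² = 100
v_rel×d = (-8)·(-25) − (-6)·(-20) = 80
since m = R²·100 − 80²:  R² = (6400 + 3600) / 100 = 100
R = √100 = 10  ⇒  r_B = 10 − 8 = 2

rB=2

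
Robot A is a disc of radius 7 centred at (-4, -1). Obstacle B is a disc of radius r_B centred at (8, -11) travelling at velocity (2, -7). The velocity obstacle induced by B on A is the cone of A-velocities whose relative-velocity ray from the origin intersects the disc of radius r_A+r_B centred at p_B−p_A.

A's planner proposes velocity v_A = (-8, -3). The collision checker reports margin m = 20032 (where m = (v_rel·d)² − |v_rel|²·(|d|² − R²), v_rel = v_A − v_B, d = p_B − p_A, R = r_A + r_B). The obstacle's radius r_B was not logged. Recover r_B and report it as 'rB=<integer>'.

m = 20032
d = (12, -10);  v_rel = (-10, 4),  |v_rel|² = 116
v_rel×d = (-10)·(-10) − (4)·(12) = 52
since m = R²·116 − 52²:  R² = (2704 + 20032) / 116 = 196
R = √196 = 14  ⇒  r_B = 14 − 7 = 7

rB=7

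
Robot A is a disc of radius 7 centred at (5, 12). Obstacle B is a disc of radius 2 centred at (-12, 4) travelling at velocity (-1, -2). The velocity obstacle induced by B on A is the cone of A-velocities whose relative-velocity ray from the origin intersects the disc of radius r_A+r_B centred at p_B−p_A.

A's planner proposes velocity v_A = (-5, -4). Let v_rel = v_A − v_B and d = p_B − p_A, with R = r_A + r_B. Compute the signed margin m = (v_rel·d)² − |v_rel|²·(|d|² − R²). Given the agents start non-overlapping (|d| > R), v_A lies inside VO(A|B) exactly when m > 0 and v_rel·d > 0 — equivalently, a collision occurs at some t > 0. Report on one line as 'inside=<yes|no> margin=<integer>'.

d = (-17, -8),  |d|² = 353;  R = 7+2 = 9,  c = 353−9² = 272
v_rel = (-4, -2),  |v_rel|² = 20;  v_rel·d = (-4)·(-17) + (-2)·(-8) = 84
20·t² − 168·t + 272 = 0  ⇒  m = 84² − 20·272 = 1616
m = 1616 > 0,  v_rel·d = 84 > 0  ⇒  inside

inside=yes margin=1616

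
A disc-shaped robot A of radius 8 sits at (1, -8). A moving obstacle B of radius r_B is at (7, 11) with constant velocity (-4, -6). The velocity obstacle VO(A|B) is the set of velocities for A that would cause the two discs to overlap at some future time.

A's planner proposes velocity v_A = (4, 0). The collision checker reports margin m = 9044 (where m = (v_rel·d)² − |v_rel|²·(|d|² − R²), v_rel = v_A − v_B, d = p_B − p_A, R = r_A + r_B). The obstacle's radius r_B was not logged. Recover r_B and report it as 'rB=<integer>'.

m = 9044
d = (6, 19);  v_rel = (8, 6),  |v_rel|² = 100
v_rel×d = (8)·(19) − (6)·(6) = 116
since m = R²·100 − 116²:  R² = (13456 + 9044) / 100 = 225
R = √225 = 15  ⇒  r_B = 15 − 8 = 7

rB=7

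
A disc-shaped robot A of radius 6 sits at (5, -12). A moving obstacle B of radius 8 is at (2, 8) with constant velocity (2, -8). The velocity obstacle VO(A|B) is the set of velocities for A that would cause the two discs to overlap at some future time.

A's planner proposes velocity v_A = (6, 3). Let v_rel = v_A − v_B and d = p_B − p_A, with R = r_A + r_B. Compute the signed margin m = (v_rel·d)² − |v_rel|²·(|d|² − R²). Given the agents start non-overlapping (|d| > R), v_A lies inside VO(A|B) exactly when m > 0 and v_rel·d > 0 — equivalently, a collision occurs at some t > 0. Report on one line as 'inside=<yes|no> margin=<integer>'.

d = (-3, 20),  |d|² = 409;  R = 6+8 = 14,  c = 409−14² = 213
v_rel = (4, 11),  |v_rel|² = 137;  v_rel·d = (4)·(-3) + (11)·(20) = 208
137·t² − 416·t + 213 = 0  ⇒  m = 208² − 137·213 = 14083
m = 14083 > 0,  v_rel·d = 208 > 0  ⇒  inside

inside=yes margin=14083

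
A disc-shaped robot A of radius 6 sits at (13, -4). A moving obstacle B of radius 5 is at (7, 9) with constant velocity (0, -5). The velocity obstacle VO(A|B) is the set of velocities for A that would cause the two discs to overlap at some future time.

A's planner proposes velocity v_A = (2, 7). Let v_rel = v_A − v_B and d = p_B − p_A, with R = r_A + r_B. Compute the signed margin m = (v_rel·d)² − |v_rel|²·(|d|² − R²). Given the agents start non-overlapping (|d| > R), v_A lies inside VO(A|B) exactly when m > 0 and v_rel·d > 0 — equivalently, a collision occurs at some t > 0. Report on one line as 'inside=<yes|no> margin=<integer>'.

d = (-6, 13),  |d|² = 205;  R = 6+5 = 11,  c = 205−11² = 84
v_rel = (2, 12),  |v_rel|² = 148;  v_rel·d = (2)·(-6) + (12)·(13) = 144
148·t² − 288·t + 84 = 0  ⇒  m = 144² − 148·84 = 8304
m = 8304 > 0,  v_rel·d = 144 > 0  ⇒  inside

inside=yes margin=8304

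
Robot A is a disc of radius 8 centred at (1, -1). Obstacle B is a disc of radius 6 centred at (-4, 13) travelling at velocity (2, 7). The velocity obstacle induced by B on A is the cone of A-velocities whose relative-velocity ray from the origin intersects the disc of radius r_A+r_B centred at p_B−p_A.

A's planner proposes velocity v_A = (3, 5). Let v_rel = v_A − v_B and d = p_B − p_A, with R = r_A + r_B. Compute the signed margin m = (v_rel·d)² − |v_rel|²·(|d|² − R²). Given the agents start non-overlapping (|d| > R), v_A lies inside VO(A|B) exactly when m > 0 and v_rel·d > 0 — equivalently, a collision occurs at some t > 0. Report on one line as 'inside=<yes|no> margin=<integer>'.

d = (-5, 14),  |d|² = 221;  R = 8+6 = 14,  c = 221−14² = 25
v_rel = (1, -2),  |v_rel|² = 5;  v_rel·d = (1)·(-5) + (-2)·(14) = -33
5·t² + 66·t + 25 = 0  ⇒  m = (-33)² − 5·25 = 964
m = 964 > 0,  v_rel·d = -33 < 0  ⇒  outside

inside=no margin=964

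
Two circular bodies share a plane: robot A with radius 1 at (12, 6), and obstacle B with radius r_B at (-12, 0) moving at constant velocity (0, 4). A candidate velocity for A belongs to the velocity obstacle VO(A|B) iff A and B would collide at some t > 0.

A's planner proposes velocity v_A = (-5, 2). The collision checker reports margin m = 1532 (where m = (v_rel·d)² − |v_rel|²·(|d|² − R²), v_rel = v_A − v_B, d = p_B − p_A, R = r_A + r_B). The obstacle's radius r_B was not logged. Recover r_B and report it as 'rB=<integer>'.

m = 1532
d = (-24, -6);  v_rel = (-5, -2),  |v_rel|² = 29
v_rel×d = (-5)·(-6) − (-2)·(-24) = -18
since m = R²·29 − (-18)²:  R² = (324 + 1532) / 29 = 64
R = √64 = 8  ⇒  r_B = 8 − 1 = 7

rB=7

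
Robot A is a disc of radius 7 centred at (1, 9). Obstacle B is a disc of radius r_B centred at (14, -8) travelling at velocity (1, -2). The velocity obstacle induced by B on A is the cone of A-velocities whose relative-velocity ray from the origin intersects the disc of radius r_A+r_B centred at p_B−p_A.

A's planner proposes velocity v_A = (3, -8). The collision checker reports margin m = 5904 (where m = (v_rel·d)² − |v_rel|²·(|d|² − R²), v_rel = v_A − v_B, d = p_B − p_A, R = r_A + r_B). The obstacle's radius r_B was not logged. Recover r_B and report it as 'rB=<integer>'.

m = 5904
d = (13, -17);  v_rel = (2, -6),  |v_rel|² = 40
v_rel×d = (2)·(-17) − (-6)·(13) = 44
since m = R²·40 − 44²:  R² = (1936 + 5904) / 40 = 196
R = √196 = 14  ⇒  r_B = 14 − 7 = 7

rB=7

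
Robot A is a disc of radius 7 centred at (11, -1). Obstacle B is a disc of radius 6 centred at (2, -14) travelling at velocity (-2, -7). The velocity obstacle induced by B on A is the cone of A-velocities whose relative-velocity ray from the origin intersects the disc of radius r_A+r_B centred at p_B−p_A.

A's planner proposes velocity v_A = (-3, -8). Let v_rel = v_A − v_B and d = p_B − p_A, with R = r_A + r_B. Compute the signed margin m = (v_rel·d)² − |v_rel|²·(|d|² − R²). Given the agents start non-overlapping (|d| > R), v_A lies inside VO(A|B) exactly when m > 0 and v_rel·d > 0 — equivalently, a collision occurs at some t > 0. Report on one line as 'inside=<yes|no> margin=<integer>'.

d = (-9, -13),  |d|² = 250;  R = 7+6 = 13,  c = 250−13² = 81
v_rel = (-1, -1),  |v_rel|² = 2;  v_rel·d = (-1)·(-9) + (-1)·(-13) = 22
2·t² − 44·t + 81 = 0  ⇒  m = 22² − 2·81 = 322
m = 322 > 0,  v_rel·d = 22 > 0  ⇒  inside

inside=yes margin=322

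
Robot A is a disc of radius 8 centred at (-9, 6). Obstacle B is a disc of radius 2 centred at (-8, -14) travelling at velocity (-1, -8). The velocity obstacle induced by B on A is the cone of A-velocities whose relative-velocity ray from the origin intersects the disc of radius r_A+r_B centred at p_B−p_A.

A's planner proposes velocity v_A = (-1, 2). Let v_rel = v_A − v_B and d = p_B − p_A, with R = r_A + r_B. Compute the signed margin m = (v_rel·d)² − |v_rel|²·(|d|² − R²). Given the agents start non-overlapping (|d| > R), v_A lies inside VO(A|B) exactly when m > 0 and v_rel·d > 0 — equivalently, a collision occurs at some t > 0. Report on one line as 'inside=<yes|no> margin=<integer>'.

d = (1, -20),  |d|² = 401;  R = 8+2 = 10,  c = 401−10² = 301
v_rel = (0, 10),  |v_rel|² = 100;  v_rel·d = (0)·(1) + (10)·(-20) = -200
100·t² + 400·t + 301 = 0  ⇒  m = (-200)² − 100·301 = 9900
m = 9900 > 0,  v_rel·d = -200 < 0  ⇒  outside

inside=no margin=9900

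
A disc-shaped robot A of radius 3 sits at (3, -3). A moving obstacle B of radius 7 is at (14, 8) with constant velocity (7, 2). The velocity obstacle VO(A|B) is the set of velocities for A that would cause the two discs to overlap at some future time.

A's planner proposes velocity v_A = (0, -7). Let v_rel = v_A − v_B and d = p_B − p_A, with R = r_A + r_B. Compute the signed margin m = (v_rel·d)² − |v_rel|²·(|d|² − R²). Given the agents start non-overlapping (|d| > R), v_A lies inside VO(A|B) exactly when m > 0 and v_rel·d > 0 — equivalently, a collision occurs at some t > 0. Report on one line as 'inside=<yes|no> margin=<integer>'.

d = (11, 11),  |d|² = 242;  R = 3+7 = 10,  c = 242−10² = 142
v_rel = (-7, -9),  |v_rel|² = 130;  v_rel·d = (-7)·(11) + (-9)·(11) = -176
130·t² + 352·t + 142 = 0  ⇒  m = (-176)² − 130·142 = 12516
m = 12516 > 0,  v_rel·d = -176 < 0  ⇒  outside

inside=no margin=12516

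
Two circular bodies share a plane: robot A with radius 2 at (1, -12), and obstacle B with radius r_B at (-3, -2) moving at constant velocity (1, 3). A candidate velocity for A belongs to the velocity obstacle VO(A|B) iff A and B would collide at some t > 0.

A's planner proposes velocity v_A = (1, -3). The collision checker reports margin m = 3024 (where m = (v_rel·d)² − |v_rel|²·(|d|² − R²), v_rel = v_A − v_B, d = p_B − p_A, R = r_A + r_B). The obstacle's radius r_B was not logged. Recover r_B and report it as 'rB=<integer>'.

m = 3024
d = (-4, 10);  v_rel = (0, -6),  |v_rel|² = 36
v_rel×d = (0)·(10) − (-6)·(-4) = -24
since m = R²·36 − (-24)²:  R² = (576 + 3024) / 36 = 100
R = √100 = 10  ⇒  r_B = 10 − 2 = 8

rB=8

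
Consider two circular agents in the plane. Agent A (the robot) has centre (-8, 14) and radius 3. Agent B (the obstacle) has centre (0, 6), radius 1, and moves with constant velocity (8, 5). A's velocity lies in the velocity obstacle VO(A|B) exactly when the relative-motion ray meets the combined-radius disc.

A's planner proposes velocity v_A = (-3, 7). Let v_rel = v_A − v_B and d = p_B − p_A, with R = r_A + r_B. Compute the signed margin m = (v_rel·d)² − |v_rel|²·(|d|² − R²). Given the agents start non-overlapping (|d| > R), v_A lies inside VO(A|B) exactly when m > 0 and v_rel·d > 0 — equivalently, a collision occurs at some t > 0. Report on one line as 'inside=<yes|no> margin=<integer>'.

d = (8, -8),  |d|² = 128;  R = 3+1 = 4,  c = 128−4² = 112
v_rel = (-11, 2),  |v_rel|² = 125;  v_rel·d = (-11)·(8) + (2)·(-8) = -104
125·t² + 208·t + 112 = 0  ⇒  m = (-104)² − 125·112 = -3184
m = -3184 < 0,  v_rel·d = -104 < 0  ⇒  outside

inside=no margin=-3184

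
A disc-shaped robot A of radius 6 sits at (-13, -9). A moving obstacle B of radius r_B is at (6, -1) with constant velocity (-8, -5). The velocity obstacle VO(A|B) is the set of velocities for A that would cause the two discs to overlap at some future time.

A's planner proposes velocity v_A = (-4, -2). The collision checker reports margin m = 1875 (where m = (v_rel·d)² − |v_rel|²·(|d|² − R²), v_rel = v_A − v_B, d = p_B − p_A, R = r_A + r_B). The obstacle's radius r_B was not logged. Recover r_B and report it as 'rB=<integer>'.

m = 1875
d = (19, 8);  v_rel = (4, 3),  |v_rel|² = 25
v_rel×d = (4)·(8) − (3)·(19) = -25
since m = R²·25 − (-25)²:  R² = (625 + 1875) / 25 = 100
R = √100 = 10  ⇒  r_B = 10 − 6 = 4

rB=4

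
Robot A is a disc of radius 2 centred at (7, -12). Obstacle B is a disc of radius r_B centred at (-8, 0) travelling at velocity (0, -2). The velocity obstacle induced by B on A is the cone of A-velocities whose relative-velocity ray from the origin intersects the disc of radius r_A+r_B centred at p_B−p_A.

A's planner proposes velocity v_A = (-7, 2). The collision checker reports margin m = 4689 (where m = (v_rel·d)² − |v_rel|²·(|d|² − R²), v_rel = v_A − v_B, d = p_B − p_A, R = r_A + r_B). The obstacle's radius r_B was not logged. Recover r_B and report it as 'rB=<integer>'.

m = 4689
d = (-15, 12);  v_rel = (-7, 4),  |v_rel|² = 65
v_rel×d = (-7)·(12) − (4)·(-15) = -24
since m = R²·65 − (-24)²:  R² = (576 + 4689) / 65 = 81
R = √81 = 9  ⇒  r_B = 9 − 2 = 7

rB=7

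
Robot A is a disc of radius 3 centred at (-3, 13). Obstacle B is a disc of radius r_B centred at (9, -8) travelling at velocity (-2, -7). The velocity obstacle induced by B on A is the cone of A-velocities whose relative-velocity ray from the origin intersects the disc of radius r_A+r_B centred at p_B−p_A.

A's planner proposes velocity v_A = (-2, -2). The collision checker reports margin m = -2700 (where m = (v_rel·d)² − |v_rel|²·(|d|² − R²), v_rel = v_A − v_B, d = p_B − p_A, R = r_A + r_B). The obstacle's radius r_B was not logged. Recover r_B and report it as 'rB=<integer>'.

m = -2700
d = (12, -21);  v_rel = (0, 5),  |v_rel|² = 25
v_rel×d = (0)·(-21) − (5)·(12) = -60
since m = R²·25 − (-60)²:  R² = (3600 + -2700) / 25 = 36
R = √36 = 6  ⇒  r_B = 6 − 3 = 3

rB=3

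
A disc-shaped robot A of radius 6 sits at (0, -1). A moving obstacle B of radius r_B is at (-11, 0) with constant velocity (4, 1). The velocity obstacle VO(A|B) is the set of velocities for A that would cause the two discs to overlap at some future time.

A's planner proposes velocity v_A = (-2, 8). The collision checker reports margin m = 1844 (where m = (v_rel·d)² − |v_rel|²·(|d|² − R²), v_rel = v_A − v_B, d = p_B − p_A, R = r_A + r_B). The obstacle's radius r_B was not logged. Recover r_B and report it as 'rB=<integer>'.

m = 1844
d = (-11, 1);  v_rel = (-6, 7),  |v_rel|² = 85
v_rel×d = (-6)·(1) − (7)·(-11) = 71
since m = R²·85 − 71²:  R² = (5041 + 1844) / 85 = 81
R = √81 = 9  ⇒  r_B = 9 − 6 = 3

rB=3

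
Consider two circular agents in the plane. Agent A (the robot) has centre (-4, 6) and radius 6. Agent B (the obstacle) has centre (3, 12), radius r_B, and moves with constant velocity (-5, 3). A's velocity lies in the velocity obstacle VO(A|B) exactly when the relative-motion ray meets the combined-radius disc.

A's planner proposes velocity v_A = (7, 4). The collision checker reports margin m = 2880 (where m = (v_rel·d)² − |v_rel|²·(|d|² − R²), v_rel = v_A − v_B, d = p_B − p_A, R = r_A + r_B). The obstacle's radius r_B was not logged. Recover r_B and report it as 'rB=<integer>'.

m = 2880
d = (7, 6);  v_rel = (12, 1),  |v_rel|² = 145
v_rel×d = (12)·(6) − (1)·(7) = 65
since m = R²·145 − 65²:  R² = (4225 + 2880) / 145 = 49
R = √49 = 7  ⇒  r_B = 7 − 6 = 1

rB=1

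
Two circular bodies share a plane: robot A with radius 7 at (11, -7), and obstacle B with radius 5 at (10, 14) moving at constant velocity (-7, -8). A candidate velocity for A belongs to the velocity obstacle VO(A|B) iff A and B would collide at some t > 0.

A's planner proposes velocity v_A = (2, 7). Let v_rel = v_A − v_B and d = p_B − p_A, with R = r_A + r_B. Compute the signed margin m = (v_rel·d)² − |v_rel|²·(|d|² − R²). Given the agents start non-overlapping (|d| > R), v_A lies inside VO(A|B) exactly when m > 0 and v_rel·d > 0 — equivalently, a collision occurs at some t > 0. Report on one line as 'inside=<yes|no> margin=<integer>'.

d = (-1, 21),  |d|² = 442;  R = 7+5 = 12,  c = 442−12² = 298
v_rel = (9, 15),  |v_rel|² = 306;  v_rel·d = (9)·(-1) + (15)·(21) = 306
306·t² − 612·t + 298 = 0  ⇒  m = 306² − 306·298 = 2448
m = 2448 > 0,  v_rel·d = 306 > 0  ⇒  inside

inside=yes margin=2448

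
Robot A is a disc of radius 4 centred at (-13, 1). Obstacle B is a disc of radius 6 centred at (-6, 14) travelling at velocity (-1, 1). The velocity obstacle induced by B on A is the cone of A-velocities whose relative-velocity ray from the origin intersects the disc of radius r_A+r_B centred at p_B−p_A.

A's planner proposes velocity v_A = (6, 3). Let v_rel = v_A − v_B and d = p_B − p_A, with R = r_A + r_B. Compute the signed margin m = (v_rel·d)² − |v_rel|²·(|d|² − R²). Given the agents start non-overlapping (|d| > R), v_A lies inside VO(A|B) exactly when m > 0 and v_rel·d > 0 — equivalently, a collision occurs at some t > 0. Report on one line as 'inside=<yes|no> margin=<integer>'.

d = (7, 13),  |d|² = 218;  R = 4+6 = 10,  c = 218−10² = 118
v_rel = (7, 2),  |v_rel|² = 53;  v_rel·d = (7)·(7) + (2)·(13) = 75
53·t² − 150·t + 118 = 0  ⇒  m = 75² − 53·118 = -629
m = -629 < 0,  v_rel·d = 75 > 0  ⇒  outside

inside=no margin=-629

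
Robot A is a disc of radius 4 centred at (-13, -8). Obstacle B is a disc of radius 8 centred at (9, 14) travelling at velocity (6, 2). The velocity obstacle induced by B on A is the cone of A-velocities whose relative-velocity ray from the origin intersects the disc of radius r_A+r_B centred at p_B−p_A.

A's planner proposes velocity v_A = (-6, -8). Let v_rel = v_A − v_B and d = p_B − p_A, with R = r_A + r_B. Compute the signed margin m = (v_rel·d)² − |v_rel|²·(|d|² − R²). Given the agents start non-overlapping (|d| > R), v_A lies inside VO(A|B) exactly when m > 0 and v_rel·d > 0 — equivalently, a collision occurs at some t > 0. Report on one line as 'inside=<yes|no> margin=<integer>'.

d = (22, 22),  |d|² = 968;  R = 4+8 = 12,  c = 968−12² = 824
v_rel = (-12, -10),  |v_rel|² = 244;  v_rel·d = (-12)·(22) + (-10)·(22) = -484
244·t² + 968·t + 824 = 0  ⇒  m = (-484)² − 244·824 = 33200
m = 33200 > 0,  v_rel·d = -484 < 0  ⇒  outside

inside=no margin=33200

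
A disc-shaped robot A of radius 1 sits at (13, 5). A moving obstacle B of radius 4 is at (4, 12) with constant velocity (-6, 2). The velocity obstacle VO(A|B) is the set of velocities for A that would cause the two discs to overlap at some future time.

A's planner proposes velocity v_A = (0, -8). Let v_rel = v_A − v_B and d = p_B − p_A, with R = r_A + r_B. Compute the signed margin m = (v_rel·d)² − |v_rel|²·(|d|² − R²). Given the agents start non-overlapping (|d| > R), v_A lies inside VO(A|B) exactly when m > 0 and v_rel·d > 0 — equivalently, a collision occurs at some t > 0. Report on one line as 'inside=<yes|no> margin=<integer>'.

d = (-9, 7),  |d|² = 130;  R = 1+4 = 5,  c = 130−5² = 105
v_rel = (6, -10),  |v_rel|² = 136;  v_rel·d = (6)·(-9) + (-10)·(7) = -124
136·t² + 248·t + 105 = 0  ⇒  m = (-124)² − 136·105 = 1096
m = 1096 > 0,  v_rel·d = -124 < 0  ⇒  outside

inside=no margin=1096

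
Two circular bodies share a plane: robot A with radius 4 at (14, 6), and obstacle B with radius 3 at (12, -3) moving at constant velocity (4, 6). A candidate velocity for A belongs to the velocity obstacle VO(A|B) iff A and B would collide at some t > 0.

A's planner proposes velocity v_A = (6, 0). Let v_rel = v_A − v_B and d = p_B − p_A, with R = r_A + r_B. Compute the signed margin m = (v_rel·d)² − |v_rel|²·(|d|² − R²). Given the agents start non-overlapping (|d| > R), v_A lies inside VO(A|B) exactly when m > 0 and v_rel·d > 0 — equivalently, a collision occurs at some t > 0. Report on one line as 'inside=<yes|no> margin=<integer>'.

d = (-2, -9),  |d|² = 85;  R = 4+3 = 7,  c = 85−7² = 36
v_rel = (2, -6),  |v_rel|² = 40;  v_rel·d = (2)·(-2) + (-6)·(-9) = 50
40·t² − 100·t + 36 = 0  ⇒  m = 50² − 40·36 = 1060
m = 1060 > 0,  v_rel·d = 50 > 0  ⇒  inside

inside=yes margin=1060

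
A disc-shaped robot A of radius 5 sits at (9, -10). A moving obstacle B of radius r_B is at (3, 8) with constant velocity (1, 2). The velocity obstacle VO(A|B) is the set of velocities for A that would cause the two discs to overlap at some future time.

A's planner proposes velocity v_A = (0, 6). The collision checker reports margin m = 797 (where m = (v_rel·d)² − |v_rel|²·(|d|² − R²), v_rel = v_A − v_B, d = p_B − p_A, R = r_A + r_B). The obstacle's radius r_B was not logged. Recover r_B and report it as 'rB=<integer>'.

m = 797
d = (-6, 18);  v_rel = (-1, 4),  |v_rel|² = 17
v_rel×d = (-1)·(18) − (4)·(-6) = 6
since m = R²·17 − 6²:  R² = (36 + 797) / 17 = 49
R = √49 = 7  ⇒  r_B = 7 − 5 = 2

rB=2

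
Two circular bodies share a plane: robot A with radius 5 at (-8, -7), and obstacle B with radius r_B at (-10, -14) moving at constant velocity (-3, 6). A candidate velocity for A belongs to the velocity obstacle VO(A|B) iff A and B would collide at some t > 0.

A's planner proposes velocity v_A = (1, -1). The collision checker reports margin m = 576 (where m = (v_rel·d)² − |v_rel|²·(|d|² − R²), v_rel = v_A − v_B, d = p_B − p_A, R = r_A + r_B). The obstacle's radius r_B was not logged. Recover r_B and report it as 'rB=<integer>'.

m = 576
d = (-2, -7);  v_rel = (4, -7),  |v_rel|² = 65
v_rel×d = (4)·(-7) − (-7)·(-2) = -42
since m = R²·65 − (-42)²:  R² = (1764 + 576) / 65 = 36
R = √36 = 6  ⇒  r_B = 6 − 5 = 1

rB=1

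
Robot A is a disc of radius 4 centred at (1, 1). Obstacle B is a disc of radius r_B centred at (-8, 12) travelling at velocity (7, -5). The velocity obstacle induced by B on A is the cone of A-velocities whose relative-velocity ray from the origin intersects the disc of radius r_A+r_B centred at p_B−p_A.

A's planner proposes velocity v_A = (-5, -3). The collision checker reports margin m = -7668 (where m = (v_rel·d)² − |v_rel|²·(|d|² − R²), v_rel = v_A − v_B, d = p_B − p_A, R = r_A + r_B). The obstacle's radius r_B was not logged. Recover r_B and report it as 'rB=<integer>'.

m = -7668
d = (-9, 11);  v_rel = (-12, 2),  |v_rel|² = 148
v_rel×d = (-12)·(11) − (2)·(-9) = -114
since m = R²·148 − (-114)²:  R² = (12996 + -7668) / 148 = 36
R = √36 = 6  ⇒  r_B = 6 − 4 = 2

rB=2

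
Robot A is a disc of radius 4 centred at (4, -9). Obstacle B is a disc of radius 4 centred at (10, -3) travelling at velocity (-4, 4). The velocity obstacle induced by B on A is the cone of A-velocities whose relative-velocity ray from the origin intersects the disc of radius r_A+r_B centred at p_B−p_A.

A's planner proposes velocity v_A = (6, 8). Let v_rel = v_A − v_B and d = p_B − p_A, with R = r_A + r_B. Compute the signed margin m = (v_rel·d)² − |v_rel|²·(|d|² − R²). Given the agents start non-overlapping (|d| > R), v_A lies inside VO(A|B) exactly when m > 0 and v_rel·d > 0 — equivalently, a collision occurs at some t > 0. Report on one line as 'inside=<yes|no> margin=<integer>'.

d = (6, 6),  |d|² = 72;  R = 4+4 = 8,  c = 72−8² = 8
v_rel = (10, 4),  |v_rel|² = 116;  v_rel·d = (10)·(6) + (4)·(6) = 84
116·t² − 168·t + 8 = 0  ⇒  m = 84² − 116·8 = 6128
m = 6128 > 0,  v_rel·d = 84 > 0  ⇒  inside

inside=yes margin=6128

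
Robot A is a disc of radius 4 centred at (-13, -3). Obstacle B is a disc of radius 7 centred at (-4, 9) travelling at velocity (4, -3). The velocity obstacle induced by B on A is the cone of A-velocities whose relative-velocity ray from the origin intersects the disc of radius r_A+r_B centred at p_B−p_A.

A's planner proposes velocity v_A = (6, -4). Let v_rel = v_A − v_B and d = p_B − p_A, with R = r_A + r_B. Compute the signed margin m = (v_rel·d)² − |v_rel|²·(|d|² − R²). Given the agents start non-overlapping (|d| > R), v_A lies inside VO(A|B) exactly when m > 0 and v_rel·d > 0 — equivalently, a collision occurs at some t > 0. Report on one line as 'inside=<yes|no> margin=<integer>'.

d = (9, 12),  |d|² = 225;  R = 4+7 = 11,  c = 225−11² = 104
v_rel = (2, -1),  |v_rel|² = 5;  v_rel·d = (2)·(9) + (-1)·(12) = 6
5·t² − 12·t + 104 = 0  ⇒  m = 6² − 5·104 = -484
m = -484 < 0,  v_rel·d = 6 > 0  ⇒  outside

inside=no margin=-484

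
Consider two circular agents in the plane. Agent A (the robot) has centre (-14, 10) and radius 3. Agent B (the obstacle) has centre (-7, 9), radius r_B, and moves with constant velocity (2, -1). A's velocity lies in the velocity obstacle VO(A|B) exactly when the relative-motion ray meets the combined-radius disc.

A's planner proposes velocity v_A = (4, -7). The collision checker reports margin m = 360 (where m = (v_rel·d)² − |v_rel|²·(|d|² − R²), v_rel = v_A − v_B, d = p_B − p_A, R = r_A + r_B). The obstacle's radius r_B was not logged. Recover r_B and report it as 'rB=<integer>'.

m = 360
d = (7, -1);  v_rel = (2, -6),  |v_rel|² = 40
v_rel×d = (2)·(-1) − (-6)·(7) = 40
since m = R²·40 − 40²:  R² = (1600 + 360) / 40 = 49
R = √49 = 7  ⇒  r_B = 7 − 3 = 4

rB=4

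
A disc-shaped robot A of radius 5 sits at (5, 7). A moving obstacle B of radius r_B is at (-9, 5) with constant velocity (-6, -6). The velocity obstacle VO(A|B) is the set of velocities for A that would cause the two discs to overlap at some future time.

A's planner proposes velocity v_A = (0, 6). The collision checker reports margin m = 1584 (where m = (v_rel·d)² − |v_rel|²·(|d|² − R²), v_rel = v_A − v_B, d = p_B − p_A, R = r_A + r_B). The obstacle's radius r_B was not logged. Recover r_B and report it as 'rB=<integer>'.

m = 1584
d = (-14, -2);  v_rel = (6, 12),  |v_rel|² = 180
v_rel×d = (6)·(-2) − (12)·(-14) = 156
since m = R²·180 − 156²:  R² = (24336 + 1584) / 180 = 144
R = √144 = 12  ⇒  r_B = 12 − 5 = 7

rB=7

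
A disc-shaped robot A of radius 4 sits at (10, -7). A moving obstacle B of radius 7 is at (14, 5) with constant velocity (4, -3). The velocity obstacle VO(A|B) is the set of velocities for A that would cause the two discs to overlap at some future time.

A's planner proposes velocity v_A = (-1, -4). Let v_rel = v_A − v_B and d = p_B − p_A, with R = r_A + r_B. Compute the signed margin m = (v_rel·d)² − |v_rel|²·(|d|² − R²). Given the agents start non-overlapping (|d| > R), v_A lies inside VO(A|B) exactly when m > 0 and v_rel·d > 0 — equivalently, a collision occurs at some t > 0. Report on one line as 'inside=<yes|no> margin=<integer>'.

d = (4, 12),  |d|² = 160;  R = 4+7 = 11,  c = 160−11² = 39
v_rel = (-5, -1),  |v_rel|² = 26;  v_rel·d = (-5)·(4) + (-1)·(12) = -32
26·t² + 64·t + 39 = 0  ⇒  m = (-32)² − 26·39 = 10
m = 10 > 0,  v_rel·d = -32 < 0  ⇒  outside

inside=no margin=10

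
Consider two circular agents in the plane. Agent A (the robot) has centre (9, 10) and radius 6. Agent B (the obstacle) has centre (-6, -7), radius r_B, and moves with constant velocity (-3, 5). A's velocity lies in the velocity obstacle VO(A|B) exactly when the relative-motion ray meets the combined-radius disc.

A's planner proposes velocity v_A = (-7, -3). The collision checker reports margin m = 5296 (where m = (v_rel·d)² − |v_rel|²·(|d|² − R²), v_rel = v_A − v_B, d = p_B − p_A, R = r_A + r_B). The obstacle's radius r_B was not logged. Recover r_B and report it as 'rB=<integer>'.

m = 5296
d = (-15, -17);  v_rel = (-4, -8),  |v_rel|² = 80
v_rel×d = (-4)·(-17) − (-8)·(-15) = -52
since m = R²·80 − (-52)²:  R² = (2704 + 5296) / 80 = 100
R = √100 = 10  ⇒  r_B = 10 − 6 = 4

rB=4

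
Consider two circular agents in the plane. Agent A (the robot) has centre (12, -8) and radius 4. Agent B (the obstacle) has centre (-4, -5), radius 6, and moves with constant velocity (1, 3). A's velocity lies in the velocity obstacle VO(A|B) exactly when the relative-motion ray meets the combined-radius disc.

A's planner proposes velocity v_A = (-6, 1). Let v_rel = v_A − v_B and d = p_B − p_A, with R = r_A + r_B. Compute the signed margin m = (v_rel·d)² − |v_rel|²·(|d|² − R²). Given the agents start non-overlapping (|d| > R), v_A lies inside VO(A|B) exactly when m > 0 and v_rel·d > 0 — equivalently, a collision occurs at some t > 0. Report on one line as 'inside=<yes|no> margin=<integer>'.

d = (-16, 3),  |d|² = 265;  R = 4+6 = 10,  c = 265−10² = 165
v_rel = (-7, -2),  |v_rel|² = 53;  v_rel·d = (-7)·(-16) + (-2)·(3) = 106
53·t² − 212·t + 165 = 0  ⇒  m = 106² − 53·165 = 2491
m = 2491 > 0,  v_rel·d = 106 > 0  ⇒  inside

inside=yes margin=2491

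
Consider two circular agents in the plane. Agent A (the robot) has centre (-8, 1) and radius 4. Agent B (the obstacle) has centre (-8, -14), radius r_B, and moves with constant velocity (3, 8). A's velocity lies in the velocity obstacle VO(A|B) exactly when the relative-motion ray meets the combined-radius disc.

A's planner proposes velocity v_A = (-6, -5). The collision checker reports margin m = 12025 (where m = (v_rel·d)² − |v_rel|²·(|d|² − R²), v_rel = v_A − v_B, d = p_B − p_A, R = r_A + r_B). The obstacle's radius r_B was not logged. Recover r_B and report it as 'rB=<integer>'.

m = 12025
d = (0, -15);  v_rel = (-9, -13),  |v_rel|² = 250
v_rel×d = (-9)·(-15) − (-13)·(0) = 135
since m = R²·250 − 135²:  R² = (18225 + 12025) / 250 = 121
R = √121 = 11  ⇒  r_B = 11 − 4 = 7

rB=7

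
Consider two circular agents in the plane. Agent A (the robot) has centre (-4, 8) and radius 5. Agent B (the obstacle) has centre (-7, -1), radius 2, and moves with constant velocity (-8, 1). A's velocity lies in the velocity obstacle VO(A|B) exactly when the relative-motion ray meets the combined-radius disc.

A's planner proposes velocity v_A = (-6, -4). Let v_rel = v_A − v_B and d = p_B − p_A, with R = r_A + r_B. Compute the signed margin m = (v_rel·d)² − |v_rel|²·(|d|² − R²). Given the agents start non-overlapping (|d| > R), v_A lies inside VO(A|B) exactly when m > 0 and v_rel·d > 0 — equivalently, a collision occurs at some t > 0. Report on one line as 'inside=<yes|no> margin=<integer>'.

d = (-3, -9),  |d|² = 90;  R = 5+2 = 7,  c = 90−7² = 41
v_rel = (2, -5),  |v_rel|² = 29;  v_rel·d = (2)·(-3) + (-5)·(-9) = 39
29·t² − 78·t + 41 = 0  ⇒  m = 39² − 29·41 = 332
m = 332 > 0,  v_rel·d = 39 > 0  ⇒  inside

inside=yes margin=332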